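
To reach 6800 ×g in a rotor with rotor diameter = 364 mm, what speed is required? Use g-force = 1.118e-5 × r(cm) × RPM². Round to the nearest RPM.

N ≈ 5781 RPM

r = 364 mm / 2 = 182 mm = 18.2 cm
6,800 = 1.118 × 10⁻⁵ × 18.2 × N²
N² = 6,800 / (20.3476 × 10⁻⁵) = 33,419,175
N ≈ √33,419,175 ≈ 5,780.9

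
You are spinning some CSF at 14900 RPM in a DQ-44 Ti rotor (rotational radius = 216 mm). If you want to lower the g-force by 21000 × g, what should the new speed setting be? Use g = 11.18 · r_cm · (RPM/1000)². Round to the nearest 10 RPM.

r = 216 mm = 21.6 cm
Current RCF = 11.18 × 21.6 × (14.9)² = 11.18 × 21.6 × 222.01 ≈ 53,612.8 × g
Target RCF = 53,612.8 − 21,000 = 32,612.8 × g
(N/1000)² = 32,612.8 / 241.488 = 135.0494
N = 1000 × √135.0494 ≈ 11,621.1

≈ 11620 RPM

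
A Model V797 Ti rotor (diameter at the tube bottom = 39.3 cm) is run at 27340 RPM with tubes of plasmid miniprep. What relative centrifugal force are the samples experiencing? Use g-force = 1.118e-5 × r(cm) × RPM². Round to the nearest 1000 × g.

≈ 164000 ×g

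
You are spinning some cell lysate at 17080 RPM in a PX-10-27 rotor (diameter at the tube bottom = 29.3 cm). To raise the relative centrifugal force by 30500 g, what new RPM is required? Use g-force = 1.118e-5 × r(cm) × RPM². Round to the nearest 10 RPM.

21860 RPM

r = 29.3 / 2 = 14.65 cm
Current RCF = 1.118 × 10⁻⁵ × 14.65 × (17080)² = 1.118 × 10⁻⁵ × 14.65 × 291,726,400 ≈ 47,781 × g
Target RCF = 47,781 + 30,500 = 78,281 × g
N² = 78,281 / (16.3787 × 10⁻⁵) = 477,943,915
N ≈ √477,943,915 ≈ 21,861.9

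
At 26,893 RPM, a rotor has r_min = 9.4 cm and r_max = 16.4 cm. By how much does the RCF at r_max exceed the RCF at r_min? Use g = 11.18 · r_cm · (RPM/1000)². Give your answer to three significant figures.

ΔRCF ≈ 56600 × g

RCF_max = 11.18 × 16.4 × (26.893)² = 11.18 × 16.4 × 723.233449 ≈ 132,606.3 × g
RCF_min = 11.18 × 9.4 × (26.893)² = 11.18 × 9.4 × 723.233449 ≈ 76,006 × g
ΔRCF = 132,606.3 − 76,006 = 56,600.3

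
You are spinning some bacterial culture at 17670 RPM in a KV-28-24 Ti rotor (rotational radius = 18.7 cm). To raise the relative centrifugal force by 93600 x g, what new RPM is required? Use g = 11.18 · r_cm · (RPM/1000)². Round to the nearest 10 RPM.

N₂ ≈ 27570 RPM

Current RCF = 11.18 × 18.7 × (17.67)² = 11.18 × 18.7 × 312.2289 ≈ 65,276.4 × g
Target RCF = 65,276.4 + 93,600 = 158,876.4 × g
(N/1000)² = 158,876.4 / 209.066 = 759.9342
N = 1000 × √759.9342 ≈ 27,566.9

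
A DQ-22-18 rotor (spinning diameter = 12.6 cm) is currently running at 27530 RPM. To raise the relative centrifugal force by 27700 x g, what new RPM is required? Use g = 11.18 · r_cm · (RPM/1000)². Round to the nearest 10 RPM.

r = 12.6 / 2 = 6.3 cm
Current RCF = 11.18 × 6.3 × (27.53)² = 11.18 × 6.3 × 757.9009 ≈ 53,382 × g
Target RCF = 53,382 + 27,700 = 81,082 × g
(N/1000)² = 81,082 / 70.434 = 1151.177
N = 1000 × √1151.177 ≈ 33,929.0

≈ 33930 RPM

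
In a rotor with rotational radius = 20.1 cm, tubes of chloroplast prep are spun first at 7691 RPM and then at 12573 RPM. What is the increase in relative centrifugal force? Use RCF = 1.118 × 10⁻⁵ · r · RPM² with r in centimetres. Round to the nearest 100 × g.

RCF₁ = 1.118 × 10⁻⁵ × 20.1 × (7691)² = 1.118 × 10⁻⁵ × 20.1 × 59,151,481 ≈ 13,292.4 × g
RCF₂ = 1.118 × 10⁻⁵ × 20.1 × (12573)² = 1.118 × 10⁻⁵ × 20.1 × 158,080,329 ≈ 35,523.5 × g
Increase = 35,523.5 − 13,292.4 = 22,231.1

≈ 22200 x g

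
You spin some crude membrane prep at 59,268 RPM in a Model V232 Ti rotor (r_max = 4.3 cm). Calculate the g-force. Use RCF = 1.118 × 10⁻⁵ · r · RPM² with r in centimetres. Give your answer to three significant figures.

RCF = 1.118 × 10⁻⁵ × 4.3 × (59268)² = 1.118 × 10⁻⁵ × 4.3 × 3,512,695,824 ≈ 168,869.3 × g

≈ 169000 x g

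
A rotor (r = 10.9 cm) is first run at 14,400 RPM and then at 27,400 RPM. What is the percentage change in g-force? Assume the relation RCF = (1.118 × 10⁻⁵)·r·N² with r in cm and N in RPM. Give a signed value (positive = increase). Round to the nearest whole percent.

RCF ∝ N², so the ratio is (27400/14400)² = (1.902778)² = 3.6206.
Change = 3.6206 − 1 = +2.6206 → +262.1%.

+262%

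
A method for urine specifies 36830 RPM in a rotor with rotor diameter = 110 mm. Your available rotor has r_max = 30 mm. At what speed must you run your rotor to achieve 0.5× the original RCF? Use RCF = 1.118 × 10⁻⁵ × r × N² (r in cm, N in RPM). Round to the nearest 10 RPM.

≈ 35260 RPM

Original rotor: r = 110 mm / 2 = 55 mm = 5.5 cm
RCF = 1.118 × 10⁻⁵ × r × N²
RCF_original = 1.118 × 10⁻⁵ × 5.5 × (36830)² = 1.118 × 10⁻⁵ × 5.5 × 1,356,448,900 ≈ 83,408 × g
Target RCF = 0.5 × 83,408 ≈ 41,704 × g
Your rotor: r = 30 mm = 3.0 cm
41,704 = 1.118 × 10⁻⁵ × 3 × N²
N² = 41,704 / (3.354 × 10⁻⁵) = 1,243,410,853
N ≈ √1,243,410,853 ≈ 35,262.0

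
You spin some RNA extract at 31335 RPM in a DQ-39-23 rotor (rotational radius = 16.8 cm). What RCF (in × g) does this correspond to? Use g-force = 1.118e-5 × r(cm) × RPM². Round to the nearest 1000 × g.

≈ 184000 × g

RCF = 1.118 × 10⁻⁵ × r × N²
RCF = 1.118 × 10⁻⁵ × 16.8 × (31335)² = 1.118 × 10⁻⁵ × 16.8 × 981,882,225 ≈ 184,421 × g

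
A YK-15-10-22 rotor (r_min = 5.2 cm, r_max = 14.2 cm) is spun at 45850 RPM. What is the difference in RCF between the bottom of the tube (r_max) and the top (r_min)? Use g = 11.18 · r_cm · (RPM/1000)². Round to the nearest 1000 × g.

RCF_max = 11.18 × 14.2 × (45.85)² = 11.18 × 14.2 × 2,102.2225 ≈ 333,740.4 × g
RCF_min = 11.18 × 5.2 × (45.85)² = 11.18 × 5.2 × 2,102.2225 ≈ 122,214.8 × g
ΔRCF = 333,740.4 − 122,214.8 = 211,525.6

ΔRCF ≈ 212000 ×g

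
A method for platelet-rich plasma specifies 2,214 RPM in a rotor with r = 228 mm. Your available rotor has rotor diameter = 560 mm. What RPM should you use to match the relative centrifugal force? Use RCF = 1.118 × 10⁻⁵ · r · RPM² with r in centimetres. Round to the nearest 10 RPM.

2000 RPM

Original rotor: r = 228 mm = 22.8 cm
RCF_original = 1.118 × 10⁻⁵ × 22.8 × (2214)² = 1.118 × 10⁻⁵ × 22.8 × 4,901,796 ≈ 1,249.5 × g
Your rotor: r = 560 mm / 2 = 280 mm = 28 cm
1,249.5 = 1.118 × 10⁻⁵ × 28 × N²
N² = 1,249.5 / (31.304 × 10⁻⁵) = 3,991,503
N ≈ √3,991,503 ≈ 1,997.9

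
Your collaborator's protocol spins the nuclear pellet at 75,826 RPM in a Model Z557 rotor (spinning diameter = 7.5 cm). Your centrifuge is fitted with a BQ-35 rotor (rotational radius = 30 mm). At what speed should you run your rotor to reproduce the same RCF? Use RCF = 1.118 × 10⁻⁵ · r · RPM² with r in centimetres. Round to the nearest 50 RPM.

Original rotor: r = 7.5 / 2 = 3.75 cm
RCF = 1.118 × 10⁻⁵ × r × N²
RCF_original = 1.118 × 10⁻⁵ × 3.75 × (75826)² = 1.118 × 10⁻⁵ × 3.75 × 5,749,582,276 ≈ 241,051.2 × g
Your rotor: r = 30 mm = 3.0 cm
241,051.2 = 1.118 × 10⁻⁵ × 3 × N²
N² = 241,051.2 / (3.354 × 10⁻⁵) = 7,186,976,744
N ≈ √7,186,976,744 ≈ 84,776.0

≈ 84800 RPM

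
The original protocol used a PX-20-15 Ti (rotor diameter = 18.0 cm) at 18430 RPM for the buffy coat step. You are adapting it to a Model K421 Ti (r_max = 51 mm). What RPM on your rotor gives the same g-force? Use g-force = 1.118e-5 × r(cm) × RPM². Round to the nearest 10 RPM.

Original rotor: r = 18.0 / 2 = 9 cm
RCF = 1.118 × 10⁻⁵ × r × N²
RCF_original = 1.118 × 10⁻⁵ × 9 × (18430)² = 1.118 × 10⁻⁵ × 9 × 339,664,900 ≈ 34,177.1 × g
Your rotor: r = 51 mm = 5.1 cm
34,177.1 = 1.118 × 10⁻⁵ × 5.1 × N²
N² = 34,177.1 / (5.7018 × 10⁻⁵) = 599,408,959
N ≈ √599,408,959 ≈ 24,482.8

≈ 24480 RPM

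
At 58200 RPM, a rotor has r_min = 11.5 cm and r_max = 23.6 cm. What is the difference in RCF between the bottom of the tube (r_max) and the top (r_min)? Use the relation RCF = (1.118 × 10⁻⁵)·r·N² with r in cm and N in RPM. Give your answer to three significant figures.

ΔRCF = 1.118 × 10⁻⁵ × (r_max − r_min) × N² = 1.118 × 10⁻⁵ × 12.1 × 3,387,240,000 ≈ 458,219.1

≈ 458000 g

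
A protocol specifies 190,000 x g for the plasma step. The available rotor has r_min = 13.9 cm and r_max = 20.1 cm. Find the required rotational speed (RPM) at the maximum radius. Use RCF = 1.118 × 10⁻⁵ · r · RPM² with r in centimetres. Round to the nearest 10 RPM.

Use r_max = 20.1 cm.
190,000 = 1.118 × 10⁻⁵ × 20.1 × N²
N² = 190,000 / (22.4718 × 10⁻⁵) = 845,504,143
N ≈ √845,504,143 ≈ 29,077.6

≈ 29080 RPM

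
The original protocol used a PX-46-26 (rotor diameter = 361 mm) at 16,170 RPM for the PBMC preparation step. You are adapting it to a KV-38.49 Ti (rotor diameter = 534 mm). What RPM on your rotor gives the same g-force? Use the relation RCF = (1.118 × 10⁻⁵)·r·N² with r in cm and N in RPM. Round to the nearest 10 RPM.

13300 RPM

Original rotor: r = 361 mm / 2 = 180.5 mm = 18.05 cm
RCF_original = 1.118 × 10⁻⁵ × 18.05 × (16170)² = 1.118 × 10⁻⁵ × 18.05 × 261,468,900 ≈ 52,764.2 × g
Your rotor: r = 534 mm / 2 = 267 mm = 26.7 cm
52,764.2 = 1.118 × 10⁻⁵ × 26.7 × N²
N² = 52,764.2 / (29.8506 × 10⁻⁵) = 176,760,936
N ≈ √176,760,936 ≈ 13,295.1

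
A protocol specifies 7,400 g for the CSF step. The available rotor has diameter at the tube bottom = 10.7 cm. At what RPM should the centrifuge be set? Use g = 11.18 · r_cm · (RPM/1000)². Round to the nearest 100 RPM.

11100 RPM

r = 10.7 / 2 = 5.35 cm
7,400 = 11.18 × 5.35 × (N/1000)²
(N/1000)² = 7,400 / 59.813 = 123.7189
N = 1000 × √123.7189 ≈ 11,122.9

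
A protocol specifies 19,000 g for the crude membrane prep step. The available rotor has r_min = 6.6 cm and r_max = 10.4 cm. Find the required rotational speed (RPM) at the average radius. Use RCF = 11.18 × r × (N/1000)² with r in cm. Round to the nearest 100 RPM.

≈ 14100 RPM

r_avg = (6.6 + 10.4) / 2 = 8.5 cm
RCF = 11.18 × r × (N/1000)²
19,000 = 11.18 × 8.5 × (N/1000)²
(N/1000)² = 19,000 / 95.03 = 199.9369
N = 1000 × √199.9369 ≈ 14,139.9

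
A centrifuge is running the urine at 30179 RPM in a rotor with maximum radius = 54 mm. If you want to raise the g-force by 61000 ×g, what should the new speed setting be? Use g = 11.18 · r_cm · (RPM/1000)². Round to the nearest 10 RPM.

N₂ ≈ 43830 RPM

r = 54 mm = 5.4 cm
Current RCF = 11.18 × 5.4 × (30.179)² = 11.18 × 5.4 × 910.772041 ≈ 54,985.1 × g
Target RCF = 54,985.1 + 61,000 = 115,985.1 × g
(N/1000)² = 115,985.1 / 60.372 = 1921.174
N = 1000 × √1921.174 ≈ 43,831.2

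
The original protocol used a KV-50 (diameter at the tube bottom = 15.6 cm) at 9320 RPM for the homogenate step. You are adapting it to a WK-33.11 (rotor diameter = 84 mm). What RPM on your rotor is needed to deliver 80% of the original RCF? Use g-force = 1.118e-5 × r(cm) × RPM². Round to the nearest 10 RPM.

11360 RPM

Original rotor: r = 15.6 / 2 = 7.8 cm
RCF_original = 1.118 × 10⁻⁵ × 7.8 × (9320)² = 1.118 × 10⁻⁵ × 7.8 × 86,862,400 ≈ 7,574.7 × g
Target RCF = 0.8 × 7,574.7 ≈ 6,059.8 × g
Your rotor: r = 84 mm / 2 = 42 mm = 4.2 cm
6,059.8 = 1.118 × 10⁻⁵ × 4.2 × N²
N² = 6,059.8 / (4.6956 × 10⁻⁵) = 129,052,730
N ≈ √129,052,730 ≈ 11,360.1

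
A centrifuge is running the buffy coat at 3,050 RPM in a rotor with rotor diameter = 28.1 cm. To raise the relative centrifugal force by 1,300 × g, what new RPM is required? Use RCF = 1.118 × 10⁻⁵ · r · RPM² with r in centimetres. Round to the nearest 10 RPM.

N₂ ≈ 4190 RPM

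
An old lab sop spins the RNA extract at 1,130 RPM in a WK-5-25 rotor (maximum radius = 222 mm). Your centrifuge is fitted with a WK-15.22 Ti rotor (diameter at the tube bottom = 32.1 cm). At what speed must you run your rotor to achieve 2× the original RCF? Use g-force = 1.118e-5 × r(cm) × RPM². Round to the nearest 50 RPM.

Original rotor: r = 222 mm = 22.2 cm
RCF = 1.118 × 10⁻⁵ × r × N²
RCF_original = 1.118 × 10⁻⁵ × 22.2 × (1130)² = 1.118 × 10⁻⁵ × 22.2 × 1,276,900 ≈ 316.9 × g
Target RCF = 2 × 316.9 ≈ 633.8 × g
Your rotor: r = 32.1 / 2 = 16.05 cm
633.8 = 1.118 × 10⁻⁵ × 16.05 × N²
N² = 633.8 / (17.9439 × 10⁻⁵) = 3,532,120
N ≈ √3,532,120 ≈ 1,879.4

1900 RPM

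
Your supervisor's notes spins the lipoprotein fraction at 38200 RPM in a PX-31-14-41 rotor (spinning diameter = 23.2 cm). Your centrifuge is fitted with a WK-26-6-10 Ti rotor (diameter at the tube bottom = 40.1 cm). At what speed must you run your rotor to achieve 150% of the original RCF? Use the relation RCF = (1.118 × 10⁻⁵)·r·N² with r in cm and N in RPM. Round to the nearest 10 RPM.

35590 RPM

Original rotor: r = 23.2 / 2 = 11.6 cm
RCF = 1.118 × 10⁻⁵ × r × N²
RCF_original = 1.118 × 10⁻⁵ × 11.6 × (38200)² = 1.118 × 10⁻⁵ × 11.6 × 1,459,240,000 ≈ 189,245.9 × g
Target RCF = 1.5 × 189,245.9 ≈ 283,868.8 × g
Your rotor: r = 40.1 / 2 = 20.05 cm
283,868.8 = 1.118 × 10⁻⁵ × 20.05 × N²
N² = 283,868.8 / (22.4159 × 10⁻⁵) = 1,266,372,530
N ≈ √1,266,372,530 ≈ 35,586.1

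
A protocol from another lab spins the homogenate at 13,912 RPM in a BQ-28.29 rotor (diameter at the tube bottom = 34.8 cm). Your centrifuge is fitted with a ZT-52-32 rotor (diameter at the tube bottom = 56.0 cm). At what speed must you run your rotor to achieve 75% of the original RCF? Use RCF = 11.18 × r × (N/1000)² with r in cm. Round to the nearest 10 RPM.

9500 RPM

Original rotor: r = 34.8 / 2 = 17.4 cm
RCF_original = 11.18 × 17.4 × (13.912)² = 11.18 × 17.4 × 193.543744 ≈ 37,650.5 × g
Target RCF = 0.75 × 37,650.5 ≈ 28,237.9 × g
Your rotor: r = 56.0 / 2 = 28 cm
28,237.9 = 11.18 × 28 × (N/1000)²
(N/1000)² = 28,237.9 / 313.04 = 90.20541
N = 1000 × √90.20541 ≈ 9,497.7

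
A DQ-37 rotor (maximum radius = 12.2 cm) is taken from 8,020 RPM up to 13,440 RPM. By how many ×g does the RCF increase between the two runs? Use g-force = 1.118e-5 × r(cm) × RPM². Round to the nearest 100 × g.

≈ 15900 ×g

RCF₁ = 1.118 × 10⁻⁵ × 12.2 × (8020)² = 1.118 × 10⁻⁵ × 12.2 × 64,320,400 ≈ 8,773 × g
RCF₂ = 1.118 × 10⁻⁵ × 12.2 × (13440)² = 1.118 × 10⁻⁵ × 12.2 × 180,633,600 ≈ 24,637.7 × g
Increase = 24,637.7 − 8,773 = 15,864.7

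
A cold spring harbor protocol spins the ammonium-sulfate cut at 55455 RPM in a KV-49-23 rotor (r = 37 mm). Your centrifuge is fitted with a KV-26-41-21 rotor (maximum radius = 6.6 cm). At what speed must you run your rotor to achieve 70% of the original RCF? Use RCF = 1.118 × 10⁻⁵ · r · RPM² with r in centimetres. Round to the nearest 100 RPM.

≈ 34700 RPM

Original rotor: r = 37 mm = 3.7 cm
RCF_original = 1.118 × 10⁻⁵ × 3.7 × (55455)² = 1.118 × 10⁻⁵ × 3.7 × 3,075,257,025 ≈ 127,211.1 × g
Target RCF = 0.7 × 127,211.1 ≈ 89,047.8 × g
89,047.8 = 1.118 × 10⁻⁵ × 6.6 × N²
N² = 89,047.8 / (7.3788 × 10⁻⁵) = 1,206,805,985
N ≈ √1,206,805,985 ≈ 34,739.1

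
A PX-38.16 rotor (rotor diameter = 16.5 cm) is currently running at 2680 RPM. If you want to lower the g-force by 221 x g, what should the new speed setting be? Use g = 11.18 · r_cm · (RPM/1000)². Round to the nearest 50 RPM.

r = 16.5 / 2 = 8.25 cm
Current RCF = 11.18 × 8.25 × (2.68)² = 11.18 × 8.25 × 7.1824 ≈ 662.5 × g
Target RCF = 662.5 − 221 = 441.5 × g
(N/1000)² = 441.5 / 92.235 = 4.786686
N = 1000 × √4.786686 ≈ 2,187.8

2200 RPM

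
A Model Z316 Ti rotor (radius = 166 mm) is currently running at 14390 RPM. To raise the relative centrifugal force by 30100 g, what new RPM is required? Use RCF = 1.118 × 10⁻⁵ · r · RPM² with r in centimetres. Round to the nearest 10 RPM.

≈ 19220 RPM

r = 166 mm = 16.6 cm
Current RCF = 1.118 × 10⁻⁵ × 16.6 × (14390)² = 1.118 × 10⁻⁵ × 16.6 × 207,072,100 ≈ 38,430.1 × g
Target RCF = 38,430.1 + 30,100 = 68,530.1 × g
N² = 68,530.1 / (18.5588 × 10⁻⁵) = 369,259,327
N ≈ √369,259,327 ≈ 19,216.1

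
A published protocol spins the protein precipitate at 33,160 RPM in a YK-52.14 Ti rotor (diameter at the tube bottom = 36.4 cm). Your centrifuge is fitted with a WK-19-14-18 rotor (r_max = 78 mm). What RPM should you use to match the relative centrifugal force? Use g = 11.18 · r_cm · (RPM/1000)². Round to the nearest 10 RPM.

≈ 50650 RPM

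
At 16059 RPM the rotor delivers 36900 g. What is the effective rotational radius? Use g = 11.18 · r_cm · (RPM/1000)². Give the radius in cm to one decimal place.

r ≈ 12.8 cm

RCF = 11.18 × r × (N/1000)²
36900 = 11.18 × r × (16.059)²
r = 36900 / (11.18 × 257.891481) = 36900 / 2883.227 ≈ 12.798 cm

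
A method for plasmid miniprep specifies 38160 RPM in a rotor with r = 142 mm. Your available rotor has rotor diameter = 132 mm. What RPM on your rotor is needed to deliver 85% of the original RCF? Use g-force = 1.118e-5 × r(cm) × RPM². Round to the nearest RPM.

≈ 51605 RPM

Original rotor: r = 142 mm = 14.2 cm
RCF_original = 1.118 × 10⁻⁵ × 14.2 × (38160)² = 1.118 × 10⁻⁵ × 14.2 × 1,456,185,600 ≈ 231,178.2 × g
Target RCF = 0.85 × 231,178.2 ≈ 196,501.5 × g
Your rotor: r = 132 mm / 2 = 66 mm = 6.6 cm
196,501.5 = 1.118 × 10⁻⁵ × 6.6 × N²
N² = 196,501.5 / (7.3788 × 10⁻⁵) = 2,663,054,968
N ≈ √2,663,054,968 ≈ 51,604.8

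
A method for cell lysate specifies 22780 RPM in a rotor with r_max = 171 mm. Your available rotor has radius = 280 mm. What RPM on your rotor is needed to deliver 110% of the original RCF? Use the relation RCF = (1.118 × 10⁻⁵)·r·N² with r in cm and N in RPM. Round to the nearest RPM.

18671 RPM

Original rotor: r = 171 mm = 17.1 cm
RCF_original = 1.118 × 10⁻⁵ × 17.1 × (22780)² = 1.118 × 10⁻⁵ × 17.1 × 518,928,400 ≈ 99,207.7 × g
Target RCF = 1.1 × 99,207.7 ≈ 109,128.5 × g
Your rotor: r = 280 mm = 28.0 cm
109,128.5 = 1.118 × 10⁻⁵ × 28 × N²
N² = 109,128.5 / (31.304 × 10⁻⁵) = 348,608,804
N ≈ √348,608,804 ≈ 18,671.1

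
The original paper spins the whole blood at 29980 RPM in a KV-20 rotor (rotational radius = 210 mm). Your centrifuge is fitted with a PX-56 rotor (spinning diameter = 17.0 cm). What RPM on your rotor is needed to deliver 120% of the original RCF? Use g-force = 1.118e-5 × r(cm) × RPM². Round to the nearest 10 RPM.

Original rotor: r = 210 mm = 21.0 cm
RCF_original = 1.118 × 10⁻⁵ × 21 × (29980)² = 1.118 × 10⁻⁵ × 21 × 898,800,400 ≈ 211,020.4 × g
Target RCF = 1.2 × 211,020.4 ≈ 253,224.5 × g
Your rotor: r = 17.0 / 2 = 8.5 cm
253,224.5 = 1.118 × 10⁻⁵ × 8.5 × N²
N² = 253,224.5 / (9.503 × 10⁻⁵) = 2,664,679,575
N ≈ √2,664,679,575 ≈ 51,620.5

51620 RPM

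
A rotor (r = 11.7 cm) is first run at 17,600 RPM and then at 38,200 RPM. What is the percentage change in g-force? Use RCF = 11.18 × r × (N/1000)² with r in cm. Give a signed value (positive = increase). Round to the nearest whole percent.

+371%

RCF ∝ N², so the ratio is (38200/17600)² = (2.170455)² = 4.7109.
Change = 4.7109 − 1 = +3.7109 → +371.1%.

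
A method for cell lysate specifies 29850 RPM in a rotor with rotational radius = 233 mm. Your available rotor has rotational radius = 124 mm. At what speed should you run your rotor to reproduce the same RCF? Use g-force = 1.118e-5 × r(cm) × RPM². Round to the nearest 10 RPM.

Original rotor: r = 233 mm = 23.3 cm
RCF_original = 1.118 × 10⁻⁵ × 23.3 × (29850)² = 1.118 × 10⁻⁵ × 23.3 × 891,022,500 ≈ 232,106 × g
Your rotor: r = 124 mm = 12.4 cm
232,106 = 1.118 × 10⁻⁵ × 12.4 × N²
N² = 232,106 / (13.8632 × 10⁻⁵) = 1,674,259,911
N ≈ √1,674,259,911 ≈ 40,917.7

≈ 40920 RPM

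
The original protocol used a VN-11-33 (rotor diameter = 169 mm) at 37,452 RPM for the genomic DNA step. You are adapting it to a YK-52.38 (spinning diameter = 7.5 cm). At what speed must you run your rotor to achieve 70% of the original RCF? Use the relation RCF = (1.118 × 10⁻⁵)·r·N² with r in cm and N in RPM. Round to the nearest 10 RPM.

Original rotor: r = 169 mm / 2 = 84.5 mm = 8.45 cm
RCF_original = 1.118 × 10⁻⁵ × 8.45 × (37452)² = 1.118 × 10⁻⁵ × 8.45 × 1,402,652,304 ≈ 132,510 × g
Target RCF = 0.7 × 132,510 ≈ 92,757 × g
Your rotor: r = 7.5 / 2 = 3.75 cm
92,757 = 1.118 × 10⁻⁵ × 3.75 × N²
N² = 92,757 / (4.1925 × 10⁻⁵) = 2,212,450,805
N ≈ √2,212,450,805 ≈ 47,036.7

47040 RPM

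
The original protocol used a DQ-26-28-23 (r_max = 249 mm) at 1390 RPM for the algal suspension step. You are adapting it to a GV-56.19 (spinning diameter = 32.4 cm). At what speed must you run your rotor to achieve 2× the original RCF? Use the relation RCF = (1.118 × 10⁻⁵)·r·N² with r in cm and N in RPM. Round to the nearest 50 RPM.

2450 RPM

Original rotor: r = 249 mm = 24.9 cm
RCF_original = 1.118 × 10⁻⁵ × 24.9 × (1390)² = 1.118 × 10⁻⁵ × 24.9 × 1,932,100 ≈ 537.9 × g
Target RCF = 2 × 537.9 ≈ 1,075.8 × g
Your rotor: r = 32.4 / 2 = 16.2 cm
1,075.8 = 1.118 × 10⁻⁵ × 16.2 × N²
N² = 1,075.8 / (18.1116 × 10⁻⁵) = 5,939,840
N ≈ √5,939,840 ≈ 2,437.2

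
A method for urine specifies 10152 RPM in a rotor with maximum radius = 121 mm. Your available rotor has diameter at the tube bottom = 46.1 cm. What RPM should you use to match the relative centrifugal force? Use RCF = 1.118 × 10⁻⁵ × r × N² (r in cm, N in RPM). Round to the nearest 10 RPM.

Original rotor: r = 121 mm = 12.1 cm
RCF = 1.118 × 10⁻⁵ × r × N²
RCF_original = 1.118 × 10⁻⁵ × 12.1 × (10152)² = 1.118 × 10⁻⁵ × 12.1 × 103,063,104 ≈ 13,942.2 × g
Your rotor: r = 46.1 / 2 = 23.05 cm
13,942.2 = 1.118 × 10⁻⁵ × 23.05 × N²
N² = 13,942.2 / (25.7699 × 10⁻⁵) = 54,102,655
N ≈ √54,102,655 ≈ 7,355.5

7360 RPM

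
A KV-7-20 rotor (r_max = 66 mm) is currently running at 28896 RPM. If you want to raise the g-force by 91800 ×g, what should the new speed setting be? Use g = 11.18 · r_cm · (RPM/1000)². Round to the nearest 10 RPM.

N₂ ≈ 45600 RPM

r = 66 mm = 6.6 cm
Current RCF = 11.18 × 6.6 × (28.896)² = 11.18 × 6.6 × 834.978816 ≈ 61,611.4 × g
Target RCF = 61,611.4 + 91,800 = 153,411.4 × g
(N/1000)² = 153,411.4 / 73.788 = 2079.083
N = 1000 × √2079.083 ≈ 45,597.0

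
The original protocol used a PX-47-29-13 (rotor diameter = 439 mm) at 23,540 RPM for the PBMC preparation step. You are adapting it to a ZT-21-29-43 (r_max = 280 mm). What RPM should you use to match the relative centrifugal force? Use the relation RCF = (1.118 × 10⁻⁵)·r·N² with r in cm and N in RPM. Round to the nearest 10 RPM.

Original rotor: r = 439 mm / 2 = 219.5 mm = 21.95 cm
RCF_original = 1.118 × 10⁻⁵ × 21.95 × (23540)² = 1.118 × 10⁻⁵ × 21.95 × 554,131,600 ≈ 135,984.4 × g
Your rotor: r = 280 mm = 28.0 cm
135,984.4 = 1.118 × 10⁻⁵ × 28 × N²
N² = 135,984.4 / (31.304 × 10⁻⁵) = 434,399,438
N ≈ √434,399,438 ≈ 20,842.3

≈ 20840 RPM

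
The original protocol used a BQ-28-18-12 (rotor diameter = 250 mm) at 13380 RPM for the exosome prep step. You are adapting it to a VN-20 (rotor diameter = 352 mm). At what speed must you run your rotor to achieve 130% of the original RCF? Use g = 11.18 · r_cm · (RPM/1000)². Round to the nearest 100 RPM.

≈ 12900 RPM

Original rotor: r = 250 mm / 2 = 125 mm = 12.5 cm
RCF_original = 11.18 × 12.5 × (13.38)² = 11.18 × 12.5 × 179.0244 ≈ 25,018.7 × g
Target RCF = 1.3 × 25,018.7 ≈ 32,524.3 × g
Your rotor: r = 352 mm / 2 = 176 mm = 17.6 cm
32,524.3 = 11.18 × 17.6 × (N/1000)²
(N/1000)² = 32,524.3 / 196.768 = 165.2926
N = 1000 × √165.2926 ≈ 12,856.6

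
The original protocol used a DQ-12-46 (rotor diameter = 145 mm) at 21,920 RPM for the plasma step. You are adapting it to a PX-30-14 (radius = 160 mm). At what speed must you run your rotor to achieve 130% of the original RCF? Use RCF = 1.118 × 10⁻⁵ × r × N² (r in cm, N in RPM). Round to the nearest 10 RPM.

Original rotor: r = 145 mm / 2 = 72.5 mm = 7.25 cm
RCF_original = 1.118 × 10⁻⁵ × 7.25 × (21920)² = 1.118 × 10⁻⁵ × 7.25 × 480,486,400 ≈ 38,945.8 × g
Target RCF = 1.3 × 38,945.8 ≈ 50,629.5 × g
Your rotor: r = 160 mm = 16.0 cm
50,629.5 = 1.118 × 10⁻⁵ × 16 × N²
N² = 50,629.5 / (17.888 × 10⁻⁵) = 283,036,114
N ≈ √283,036,114 ≈ 16,823.7

≈ 16820 RPM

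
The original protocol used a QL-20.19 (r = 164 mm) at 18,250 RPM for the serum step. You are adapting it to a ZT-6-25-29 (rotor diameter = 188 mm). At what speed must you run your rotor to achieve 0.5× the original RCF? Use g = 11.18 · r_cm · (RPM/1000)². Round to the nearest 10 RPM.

Original rotor: r = 164 mm = 16.4 cm
RCF = 11.18 × r × (N/1000)²
RCF_original = 11.18 × 16.4 × (18.25)² = 11.18 × 16.4 × 333.0625 ≈ 61,067.7 × g
Target RCF = 0.5 × 61,067.7 ≈ 30,533.8 × g
Your rotor: r = 188 mm / 2 = 94 mm = 9.4 cm
30,533.8 = 11.18 × 9.4 × (N/1000)²
(N/1000)² = 30,533.8 / 105.092 = 290.5435
N = 1000 × √290.5435 ≈ 17,045.3

17050 RPM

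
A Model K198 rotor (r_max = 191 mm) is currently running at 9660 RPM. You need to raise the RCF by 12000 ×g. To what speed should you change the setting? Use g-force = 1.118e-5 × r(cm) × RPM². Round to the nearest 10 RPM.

r = 191 mm = 19.1 cm
Current RCF = 1.118 × 10⁻⁵ × 19.1 × (9660)² = 1.118 × 10⁻⁵ × 19.1 × 93,315,600 ≈ 19,926.4 × g
Target RCF = 19,926.4 + 12,000 = 31,926.4 × g
N² = 31,926.4 / (21.3538 × 10⁻⁵) = 149,511,562
N ≈ √149,511,562 ≈ 12,227.5

N₂ ≈ 12230 RPM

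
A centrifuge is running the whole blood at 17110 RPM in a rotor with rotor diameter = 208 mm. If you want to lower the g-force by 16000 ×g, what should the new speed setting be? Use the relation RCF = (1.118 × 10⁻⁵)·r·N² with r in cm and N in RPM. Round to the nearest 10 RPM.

r = 208 mm / 2 = 104 mm = 10.4 cm
Current RCF = 1.118 × 10⁻⁵ × 10.4 × (17110)² = 1.118 × 10⁻⁵ × 10.4 × 292,752,100 ≈ 34,038.9 × g
Target RCF = 34,038.9 − 16,000 = 18,038.9 × g
N² = 18,038.9 / (11.6272 × 10⁻⁵) = 155,143,973
N ≈ √155,143,973 ≈ 12,455.7

≈ 12460 RPM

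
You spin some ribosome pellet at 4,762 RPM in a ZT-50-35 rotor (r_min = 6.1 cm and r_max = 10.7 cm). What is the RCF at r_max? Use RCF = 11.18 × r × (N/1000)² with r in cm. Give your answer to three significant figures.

RCF ≈ 2710 g

Use r_max = 10.7 cm.
RCF = 11.18 × r × (N/1000)²
RCF = 11.18 × 10.7 × (4.762)² = 11.18 × 10.7 × 22.676644 ≈ 2,712.7 × g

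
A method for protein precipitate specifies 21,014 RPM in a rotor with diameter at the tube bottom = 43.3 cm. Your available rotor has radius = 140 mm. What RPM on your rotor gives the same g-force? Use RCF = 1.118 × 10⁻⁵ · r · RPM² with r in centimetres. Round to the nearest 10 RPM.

Original rotor: r = 43.3 / 2 = 21.65 cm
RCF_original = 1.118 × 10⁻⁵ × 21.65 × (21014)² = 1.118 × 10⁻⁵ × 21.65 × 441,588,196 ≈ 106,885.1 × g
Your rotor: r = 140 mm = 14.0 cm
106,885.1 = 1.118 × 10⁻⁵ × 14 × N²
N² = 106,885.1 / (15.652 × 10⁻⁵) = 682,884,615
N ≈ √682,884,615 ≈ 26,132.1

≈ 26130 RPM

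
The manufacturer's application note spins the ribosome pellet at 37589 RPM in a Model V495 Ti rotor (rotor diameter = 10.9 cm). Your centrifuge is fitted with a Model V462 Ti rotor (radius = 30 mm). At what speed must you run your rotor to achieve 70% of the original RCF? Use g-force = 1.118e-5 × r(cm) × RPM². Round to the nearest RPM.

≈ 42388 RPM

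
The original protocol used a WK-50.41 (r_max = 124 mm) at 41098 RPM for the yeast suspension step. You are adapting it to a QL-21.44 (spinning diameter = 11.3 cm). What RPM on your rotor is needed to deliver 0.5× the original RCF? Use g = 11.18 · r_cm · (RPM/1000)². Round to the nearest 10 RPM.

43050 RPM

Original rotor: r = 124 mm = 12.4 cm
RCF = 11.18 × r × (N/1000)²
RCF_original = 11.18 × 12.4 × (41.098)² = 11.18 × 12.4 × 1,689.045604 ≈ 234,155.8 × g
Target RCF = 0.5 × 234,155.8 ≈ 117,077.9 × g
Your rotor: r = 11.3 / 2 = 5.65 cm
117,077.9 = 11.18 × 5.65 × (N/1000)²
(N/1000)² = 117,077.9 / 63.167 = 1853.466
N = 1000 × √1853.466 ≈ 43,051.9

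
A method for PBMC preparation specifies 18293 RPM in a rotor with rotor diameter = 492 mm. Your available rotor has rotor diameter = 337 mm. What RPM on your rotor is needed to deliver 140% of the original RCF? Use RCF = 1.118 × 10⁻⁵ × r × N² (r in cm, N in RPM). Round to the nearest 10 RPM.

26150 RPM

Original rotor: r = 492 mm / 2 = 246 mm = 24.6 cm
RCF_original = 1.118 × 10⁻⁵ × 24.6 × (18293)² = 1.118 × 10⁻⁵ × 24.6 × 334,633,849 ≈ 92,033.7 × g
Target RCF = 1.4 × 92,033.7 ≈ 128,847.2 × g
Your rotor: r = 337 mm / 2 = 168.5 mm = 16.85 cm
128,847.2 = 1.118 × 10⁻⁵ × 16.85 × N²
N² = 128,847.2 / (18.8383 × 10⁻⁵) = 683,964,052
N ≈ √683,964,052 ≈ 26,152.7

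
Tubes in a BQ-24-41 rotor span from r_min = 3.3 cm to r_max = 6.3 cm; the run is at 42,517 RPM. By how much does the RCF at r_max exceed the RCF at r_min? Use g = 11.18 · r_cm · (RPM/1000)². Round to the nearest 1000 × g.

ΔRCF = 11.18 × (r_max − r_min) × (N/1000)² = 11.18 × 3.0 × 1,807.695289 ≈ 60,630.1

ΔRCF ≈ 61000 g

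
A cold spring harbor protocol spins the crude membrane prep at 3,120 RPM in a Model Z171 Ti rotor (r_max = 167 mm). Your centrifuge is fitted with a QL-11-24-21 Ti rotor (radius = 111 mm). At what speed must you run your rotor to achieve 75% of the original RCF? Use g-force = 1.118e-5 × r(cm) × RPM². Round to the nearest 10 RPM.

≈ 3310 RPM

Original rotor: r = 167 mm = 16.7 cm
RCF_original = 1.118 × 10⁻⁵ × 16.7 × (3120)² = 1.118 × 10⁻⁵ × 16.7 × 9,734,400 ≈ 1,817.5 × g
Target RCF = 0.75 × 1,817.5 ≈ 1,363.1 × g
Your rotor: r = 111 mm = 11.1 cm
1,363.1 = 1.118 × 10⁻⁵ × 11.1 × N²
N² = 1,363.1 / (12.4098 × 10⁻⁵) = 10,984,061
N ≈ √10,984,061 ≈ 3,314.2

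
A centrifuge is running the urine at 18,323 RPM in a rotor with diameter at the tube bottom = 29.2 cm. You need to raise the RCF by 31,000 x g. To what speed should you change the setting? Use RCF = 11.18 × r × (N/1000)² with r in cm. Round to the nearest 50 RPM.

r = 29.2 / 2 = 14.6 cm
Current RCF = 11.18 × 14.6 × (18.323)² = 11.18 × 14.6 × 335.732329 ≈ 54,800.9 × g
Target RCF = 54,800.9 + 31,000 = 85,800.9 × g
(N/1000)² = 85,800.9 / 163.228 = 525.6506
N = 1000 × √525.6506 ≈ 22,927.1

22950 RPM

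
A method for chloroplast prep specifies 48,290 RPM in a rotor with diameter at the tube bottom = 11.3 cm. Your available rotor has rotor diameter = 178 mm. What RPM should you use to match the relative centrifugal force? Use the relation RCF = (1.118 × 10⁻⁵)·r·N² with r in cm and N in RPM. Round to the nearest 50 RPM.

Original rotor: r = 11.3 / 2 = 5.65 cm
RCF_original = 1.118 × 10⁻⁵ × 5.65 × (48290)² = 1.118 × 10⁻⁵ × 5.65 × 2,331,924,100 ≈ 147,300.6 × g
Your rotor: r = 178 mm / 2 = 89 mm = 8.9 cm
147,300.6 = 1.118 × 10⁻⁵ × 8.9 × N²
N² = 147,300.6 / (9.9502 × 10⁻⁵) = 1,480,378,284
N ≈ √1,480,378,284 ≈ 38,475.7

≈ 38500 RPM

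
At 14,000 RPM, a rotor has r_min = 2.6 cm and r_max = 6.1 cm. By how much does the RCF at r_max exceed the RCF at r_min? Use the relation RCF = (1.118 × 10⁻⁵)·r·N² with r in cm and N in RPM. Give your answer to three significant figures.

≈ 7670 ×g

ΔRCF = 1.118 × 10⁻⁵ × (r_max − r_min) × N² = 1.118 × 10⁻⁵ × 3.5 × 196,000,000 ≈ 7,669.5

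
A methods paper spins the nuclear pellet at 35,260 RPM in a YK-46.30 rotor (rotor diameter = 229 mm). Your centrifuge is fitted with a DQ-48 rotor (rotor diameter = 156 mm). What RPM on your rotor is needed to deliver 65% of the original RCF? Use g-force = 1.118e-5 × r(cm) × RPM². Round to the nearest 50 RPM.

34450 RPM

Original rotor: r = 229 mm / 2 = 114.5 mm = 11.45 cm
RCF_original = 1.118 × 10⁻⁵ × 11.45 × (35260)² = 1.118 × 10⁻⁵ × 11.45 × 1,243,267,600 ≈ 159,151.9 × g
Target RCF = 0.65 × 159,151.9 ≈ 103,448.7 × g
Your rotor: r = 156 mm / 2 = 78 mm = 7.8 cm
103,448.7 = 1.118 × 10⁻⁵ × 7.8 × N²
N² = 103,448.7 / (8.7204 × 10⁻⁵) = 1,186,283,886
N ≈ √1,186,283,886 ≈ 34,442.5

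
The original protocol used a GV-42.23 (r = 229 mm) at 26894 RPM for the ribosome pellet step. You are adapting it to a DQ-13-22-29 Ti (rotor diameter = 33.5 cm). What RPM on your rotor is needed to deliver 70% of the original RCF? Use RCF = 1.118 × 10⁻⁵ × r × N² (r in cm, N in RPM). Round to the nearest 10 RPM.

26310 RPM

Original rotor: r = 229 mm = 22.9 cm
RCF_original = 1.118 × 10⁻⁵ × 22.9 × (26894)² = 1.118 × 10⁻⁵ × 22.9 × 723,287,236 ≈ 185,177.4 × g
Target RCF = 0.7 × 185,177.4 ≈ 129,624.2 × g
Your rotor: r = 33.5 / 2 = 16.75 cm
129,624.2 = 1.118 × 10⁻⁵ × 16.75 × N²
N² = 129,624.2 / (18.7265 × 10⁻⁵) = 692,196,620
N ≈ √692,196,620 ≈ 26,309.6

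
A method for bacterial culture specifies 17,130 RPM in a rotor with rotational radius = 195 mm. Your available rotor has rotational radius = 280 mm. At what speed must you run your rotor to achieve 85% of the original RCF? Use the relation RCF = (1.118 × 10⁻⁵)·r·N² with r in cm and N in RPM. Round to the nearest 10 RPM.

Original rotor: r = 195 mm = 19.5 cm
RCF_original = 1.118 × 10⁻⁵ × 19.5 × (17130)² = 1.118 × 10⁻⁵ × 19.5 × 293,436,900 ≈ 63,972.2 × g
Target RCF = 0.85 × 63,972.2 ≈ 54,376.4 × g
Your rotor: r = 280 mm = 28.0 cm
54,376.4 = 1.118 × 10⁻⁵ × 28 × N²
N² = 54,376.4 / (31.304 × 10⁻⁵) = 173,704,319
N ≈ √173,704,319 ≈ 13,179.7

13180 RPM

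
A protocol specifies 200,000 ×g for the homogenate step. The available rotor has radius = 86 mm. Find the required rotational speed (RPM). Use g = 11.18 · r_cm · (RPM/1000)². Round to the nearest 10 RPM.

≈ 45610 RPM

r = 86 mm = 8.6 cm
200,000 = 11.18 × 8.6 × (N/1000)²
(N/1000)² = 200,000 / 96.148 = 2080.126
N = 1000 × √2080.126 ≈ 45,608.4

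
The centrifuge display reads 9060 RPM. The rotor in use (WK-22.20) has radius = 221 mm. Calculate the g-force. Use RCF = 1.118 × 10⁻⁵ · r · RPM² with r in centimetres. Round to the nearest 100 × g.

20300 ×g

r = 221 mm = 22.1 cm
RCF = 1.118 × 10⁻⁵ × 22.1 × (9060)² = 1.118 × 10⁻⁵ × 22.1 × 82,083,600 ≈ 20,281.1 × g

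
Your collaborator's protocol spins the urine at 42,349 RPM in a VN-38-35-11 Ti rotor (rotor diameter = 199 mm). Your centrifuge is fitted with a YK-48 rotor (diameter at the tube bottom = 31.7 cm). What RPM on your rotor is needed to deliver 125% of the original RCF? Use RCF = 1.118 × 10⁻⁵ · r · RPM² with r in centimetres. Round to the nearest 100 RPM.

≈ 37500 RPM

Original rotor: r = 199 mm / 2 = 99.5 mm = 9.95 cm
RCF_original = 1.118 × 10⁻⁵ × 9.95 × (42349)² = 1.118 × 10⁻⁵ × 9.95 × 1,793,437,801 ≈ 199,503.8 × g
Target RCF = 1.25 × 199,503.8 ≈ 249,379.8 × g
Your rotor: r = 31.7 / 2 = 15.85 cm
249,379.8 = 1.118 × 10⁻⁵ × 15.85 × N²
N² = 249,379.8 / (17.7203 × 10⁻⁵) = 1,407,311,389
N ≈ √1,407,311,389 ≈ 37,514.1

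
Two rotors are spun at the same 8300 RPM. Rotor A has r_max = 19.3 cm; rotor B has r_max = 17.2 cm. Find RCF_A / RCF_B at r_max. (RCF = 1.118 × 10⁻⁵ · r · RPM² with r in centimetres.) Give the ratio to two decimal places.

At fixed N, RCF ∝ r, so RCF_A/RCF_B = r_A/r_B = 19.3 / 17.2 = 1.1221.

1.12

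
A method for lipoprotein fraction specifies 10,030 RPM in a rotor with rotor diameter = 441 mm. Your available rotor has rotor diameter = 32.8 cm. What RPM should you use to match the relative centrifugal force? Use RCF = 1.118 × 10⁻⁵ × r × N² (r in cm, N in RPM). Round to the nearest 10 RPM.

≈ 11630 RPM

Original rotor: r = 441 mm / 2 = 220.5 mm = 22.05 cm
RCF_original = 1.118 × 10⁻⁵ × 22.05 × (10030)² = 1.118 × 10⁻⁵ × 22.05 × 100,600,900 ≈ 24,800 × g
Your rotor: r = 32.8 / 2 = 16.4 cm
24,800 = 1.118 × 10⁻⁵ × 16.4 × N²
N² = 24,800 / (18.3352 × 10⁻⁵) = 135,258,955
N ≈ √135,258,955 ≈ 11,630.1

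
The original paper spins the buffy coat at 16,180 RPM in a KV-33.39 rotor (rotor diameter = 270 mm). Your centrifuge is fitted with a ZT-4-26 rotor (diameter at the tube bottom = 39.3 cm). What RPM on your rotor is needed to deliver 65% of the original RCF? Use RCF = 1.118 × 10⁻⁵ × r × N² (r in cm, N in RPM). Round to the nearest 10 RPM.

10810 RPM

Original rotor: r = 270 mm / 2 = 135 mm = 13.5 cm
RCF = 1.118 × 10⁻⁵ × r × N²
RCF_original = 1.118 × 10⁻⁵ × 13.5 × (16180)² = 1.118 × 10⁻⁵ × 13.5 × 261,792,400 ≈ 39,512.3 × g
Target RCF = 0.65 × 39,512.3 ≈ 25,683 × g
Your rotor: r = 39.3 / 2 = 19.65 cm
25,683 = 1.118 × 10⁻⁵ × 19.65 × N²
N² = 25,683 / (21.9687 × 10⁻⁵) = 116,907,236
N ≈ √116,907,236 ≈ 10,812.4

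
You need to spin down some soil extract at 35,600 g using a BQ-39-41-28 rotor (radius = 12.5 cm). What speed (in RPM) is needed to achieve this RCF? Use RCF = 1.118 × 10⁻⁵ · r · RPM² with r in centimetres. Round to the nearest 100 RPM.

35,600 = 1.118 × 10⁻⁵ × 12.5 × N²
N² = 35,600 / (13.975 × 10⁻⁵) = 254,740,608
N ≈ √254,740,608 ≈ 15,960.6

N ≈ 16000 RPM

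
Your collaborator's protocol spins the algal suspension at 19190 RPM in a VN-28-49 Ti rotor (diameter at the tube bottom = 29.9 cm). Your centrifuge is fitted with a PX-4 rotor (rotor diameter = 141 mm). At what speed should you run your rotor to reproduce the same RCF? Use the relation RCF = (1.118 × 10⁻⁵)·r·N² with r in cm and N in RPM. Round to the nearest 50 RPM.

Original rotor: r = 29.9 / 2 = 14.95 cm
RCF = 1.118 × 10⁻⁵ × r × N²
RCF_original = 1.118 × 10⁻⁵ × 14.95 × (19190)² = 1.118 × 10⁻⁵ × 14.95 × 368,256,100 ≈ 61,550.7 × g
Your rotor: r = 141 mm / 2 = 70.5 mm = 7.05 cm
61,550.7 = 1.118 × 10⁻⁵ × 7.05 × N²
N² = 61,550.7 / (7.8819 × 10⁻⁵) = 780,911,963
N ≈ √780,911,963 ≈ 27,944.8

≈ 27950 RPM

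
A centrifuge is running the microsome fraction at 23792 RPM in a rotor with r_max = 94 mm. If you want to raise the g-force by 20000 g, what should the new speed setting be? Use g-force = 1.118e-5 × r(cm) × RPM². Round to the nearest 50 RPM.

N₂ ≈ 27500 RPM

r = 94 mm = 9.4 cm
Current RCF = 1.118 × 10⁻⁵ × 9.4 × (23792)² = 1.118 × 10⁻⁵ × 9.4 × 566,059,264 ≈ 59,488.3 × g
Target RCF = 59,488.3 + 20,000 = 79,488.3 × g
N² = 79,488.3 / (10.5092 × 10⁻⁵) = 756,368,706
N ≈ √756,368,706 ≈ 27,502.2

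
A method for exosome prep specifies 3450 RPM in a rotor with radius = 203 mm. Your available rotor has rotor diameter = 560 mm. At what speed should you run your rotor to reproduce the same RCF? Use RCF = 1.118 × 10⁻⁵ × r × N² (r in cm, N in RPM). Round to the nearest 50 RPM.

Original rotor: r = 203 mm = 20.3 cm
RCF_original = 1.118 × 10⁻⁵ × 20.3 × (3450)² = 1.118 × 10⁻⁵ × 20.3 × 11,902,500 ≈ 2,701.3 × g
Your rotor: r = 560 mm / 2 = 280 mm = 28 cm
2,701.3 = 1.118 × 10⁻⁵ × 28 × N²
N² = 2,701.3 / (31.304 × 10⁻⁵) = 8,629,249
N ≈ √8,629,249 ≈ 2,937.6

≈ 2950 RPM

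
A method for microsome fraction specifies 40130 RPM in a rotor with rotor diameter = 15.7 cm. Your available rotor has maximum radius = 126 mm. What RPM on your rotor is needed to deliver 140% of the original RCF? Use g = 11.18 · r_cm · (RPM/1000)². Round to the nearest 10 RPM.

Original rotor: r = 15.7 / 2 = 7.85 cm
RCF_original = 11.18 × 7.85 × (40.13)² = 11.18 × 7.85 × 1,610.4169 ≈ 141,335 × g
Target RCF = 1.4 × 141,335 ≈ 197,869 × g
Your rotor: r = 126 mm = 12.6 cm
197,869 = 11.18 × 12.6 × (N/1000)²
(N/1000)² = 197,869 / 140.868 = 1404.641
N = 1000 × √1404.641 ≈ 37,478.5

37480 RPM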